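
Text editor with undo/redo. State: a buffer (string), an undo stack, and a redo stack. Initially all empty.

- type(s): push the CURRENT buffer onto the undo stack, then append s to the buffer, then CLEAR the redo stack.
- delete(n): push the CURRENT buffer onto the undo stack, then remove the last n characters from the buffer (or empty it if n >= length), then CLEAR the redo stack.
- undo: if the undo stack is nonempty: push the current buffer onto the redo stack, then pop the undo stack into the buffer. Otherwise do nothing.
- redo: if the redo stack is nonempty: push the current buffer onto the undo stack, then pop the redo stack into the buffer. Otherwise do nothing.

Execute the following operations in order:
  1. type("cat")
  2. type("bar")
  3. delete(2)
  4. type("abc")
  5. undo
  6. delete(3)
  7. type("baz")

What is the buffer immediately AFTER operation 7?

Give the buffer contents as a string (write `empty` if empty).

Answer: cbaz

Derivation:
After op 1 (type): buf='cat' undo_depth=1 redo_depth=0
After op 2 (type): buf='catbar' undo_depth=2 redo_depth=0
After op 3 (delete): buf='catb' undo_depth=3 redo_depth=0
After op 4 (type): buf='catbabc' undo_depth=4 redo_depth=0
After op 5 (undo): buf='catb' undo_depth=3 redo_depth=1
After op 6 (delete): buf='c' undo_depth=4 redo_depth=0
After op 7 (type): buf='cbaz' undo_depth=5 redo_depth=0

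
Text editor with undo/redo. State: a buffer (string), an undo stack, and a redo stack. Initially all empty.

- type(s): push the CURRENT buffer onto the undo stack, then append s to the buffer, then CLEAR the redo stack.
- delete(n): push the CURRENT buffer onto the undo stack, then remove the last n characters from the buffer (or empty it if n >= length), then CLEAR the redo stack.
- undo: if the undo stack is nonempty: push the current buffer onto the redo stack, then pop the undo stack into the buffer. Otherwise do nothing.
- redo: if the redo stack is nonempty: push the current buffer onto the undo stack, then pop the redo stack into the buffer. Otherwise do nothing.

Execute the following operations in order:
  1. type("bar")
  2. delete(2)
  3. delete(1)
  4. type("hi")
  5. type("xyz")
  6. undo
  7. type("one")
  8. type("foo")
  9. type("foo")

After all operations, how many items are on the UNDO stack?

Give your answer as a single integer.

Answer: 7

Derivation:
After op 1 (type): buf='bar' undo_depth=1 redo_depth=0
After op 2 (delete): buf='b' undo_depth=2 redo_depth=0
After op 3 (delete): buf='(empty)' undo_depth=3 redo_depth=0
After op 4 (type): buf='hi' undo_depth=4 redo_depth=0
After op 5 (type): buf='hixyz' undo_depth=5 redo_depth=0
After op 6 (undo): buf='hi' undo_depth=4 redo_depth=1
After op 7 (type): buf='hione' undo_depth=5 redo_depth=0
After op 8 (type): buf='hionefoo' undo_depth=6 redo_depth=0
After op 9 (type): buf='hionefoofoo' undo_depth=7 redo_depth=0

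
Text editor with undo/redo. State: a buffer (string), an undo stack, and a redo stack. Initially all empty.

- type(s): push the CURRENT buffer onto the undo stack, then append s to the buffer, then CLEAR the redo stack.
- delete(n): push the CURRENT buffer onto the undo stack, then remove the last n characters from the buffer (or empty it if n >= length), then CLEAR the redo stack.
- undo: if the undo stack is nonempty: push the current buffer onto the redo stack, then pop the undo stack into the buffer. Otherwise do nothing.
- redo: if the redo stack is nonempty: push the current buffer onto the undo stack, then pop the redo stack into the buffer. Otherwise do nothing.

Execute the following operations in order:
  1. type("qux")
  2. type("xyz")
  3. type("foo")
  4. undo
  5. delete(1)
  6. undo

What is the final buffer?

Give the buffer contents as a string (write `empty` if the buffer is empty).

Answer: quxxyz

Derivation:
After op 1 (type): buf='qux' undo_depth=1 redo_depth=0
After op 2 (type): buf='quxxyz' undo_depth=2 redo_depth=0
After op 3 (type): buf='quxxyzfoo' undo_depth=3 redo_depth=0
After op 4 (undo): buf='quxxyz' undo_depth=2 redo_depth=1
After op 5 (delete): buf='quxxy' undo_depth=3 redo_depth=0
After op 6 (undo): buf='quxxyz' undo_depth=2 redo_depth=1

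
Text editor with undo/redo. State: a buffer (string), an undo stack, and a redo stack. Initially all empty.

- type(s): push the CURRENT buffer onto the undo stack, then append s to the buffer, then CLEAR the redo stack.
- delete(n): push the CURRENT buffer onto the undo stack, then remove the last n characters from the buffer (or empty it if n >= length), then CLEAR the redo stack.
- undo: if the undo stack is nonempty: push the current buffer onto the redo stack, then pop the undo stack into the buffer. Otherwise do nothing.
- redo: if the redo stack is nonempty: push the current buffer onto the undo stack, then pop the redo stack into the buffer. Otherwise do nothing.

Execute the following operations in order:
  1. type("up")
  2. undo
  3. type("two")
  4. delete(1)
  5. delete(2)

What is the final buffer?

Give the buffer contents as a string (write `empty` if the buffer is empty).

Answer: empty

Derivation:
After op 1 (type): buf='up' undo_depth=1 redo_depth=0
After op 2 (undo): buf='(empty)' undo_depth=0 redo_depth=1
After op 3 (type): buf='two' undo_depth=1 redo_depth=0
After op 4 (delete): buf='tw' undo_depth=2 redo_depth=0
After op 5 (delete): buf='(empty)' undo_depth=3 redo_depth=0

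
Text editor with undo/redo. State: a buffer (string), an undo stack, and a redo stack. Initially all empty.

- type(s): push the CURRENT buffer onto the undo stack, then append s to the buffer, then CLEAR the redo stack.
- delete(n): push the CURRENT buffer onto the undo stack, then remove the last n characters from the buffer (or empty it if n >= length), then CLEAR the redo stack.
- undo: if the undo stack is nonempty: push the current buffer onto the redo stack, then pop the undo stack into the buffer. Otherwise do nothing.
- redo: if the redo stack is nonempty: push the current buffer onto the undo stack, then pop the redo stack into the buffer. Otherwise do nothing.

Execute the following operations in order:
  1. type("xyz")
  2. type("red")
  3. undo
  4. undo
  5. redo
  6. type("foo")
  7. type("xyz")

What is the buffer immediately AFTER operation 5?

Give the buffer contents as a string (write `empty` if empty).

Answer: xyz

Derivation:
After op 1 (type): buf='xyz' undo_depth=1 redo_depth=0
After op 2 (type): buf='xyzred' undo_depth=2 redo_depth=0
After op 3 (undo): buf='xyz' undo_depth=1 redo_depth=1
After op 4 (undo): buf='(empty)' undo_depth=0 redo_depth=2
After op 5 (redo): buf='xyz' undo_depth=1 redo_depth=1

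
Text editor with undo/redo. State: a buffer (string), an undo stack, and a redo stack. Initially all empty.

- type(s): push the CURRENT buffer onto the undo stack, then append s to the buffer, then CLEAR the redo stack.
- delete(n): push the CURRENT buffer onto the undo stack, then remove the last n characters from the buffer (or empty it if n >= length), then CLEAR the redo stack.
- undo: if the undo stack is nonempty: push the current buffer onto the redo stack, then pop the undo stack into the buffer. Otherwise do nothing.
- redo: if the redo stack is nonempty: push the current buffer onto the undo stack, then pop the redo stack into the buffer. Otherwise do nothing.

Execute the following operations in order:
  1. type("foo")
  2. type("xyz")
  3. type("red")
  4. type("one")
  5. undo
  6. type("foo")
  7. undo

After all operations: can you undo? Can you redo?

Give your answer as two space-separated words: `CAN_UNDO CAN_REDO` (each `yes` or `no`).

After op 1 (type): buf='foo' undo_depth=1 redo_depth=0
After op 2 (type): buf='fooxyz' undo_depth=2 redo_depth=0
After op 3 (type): buf='fooxyzred' undo_depth=3 redo_depth=0
After op 4 (type): buf='fooxyzredone' undo_depth=4 redo_depth=0
After op 5 (undo): buf='fooxyzred' undo_depth=3 redo_depth=1
After op 6 (type): buf='fooxyzredfoo' undo_depth=4 redo_depth=0
After op 7 (undo): buf='fooxyzred' undo_depth=3 redo_depth=1

Answer: yes yes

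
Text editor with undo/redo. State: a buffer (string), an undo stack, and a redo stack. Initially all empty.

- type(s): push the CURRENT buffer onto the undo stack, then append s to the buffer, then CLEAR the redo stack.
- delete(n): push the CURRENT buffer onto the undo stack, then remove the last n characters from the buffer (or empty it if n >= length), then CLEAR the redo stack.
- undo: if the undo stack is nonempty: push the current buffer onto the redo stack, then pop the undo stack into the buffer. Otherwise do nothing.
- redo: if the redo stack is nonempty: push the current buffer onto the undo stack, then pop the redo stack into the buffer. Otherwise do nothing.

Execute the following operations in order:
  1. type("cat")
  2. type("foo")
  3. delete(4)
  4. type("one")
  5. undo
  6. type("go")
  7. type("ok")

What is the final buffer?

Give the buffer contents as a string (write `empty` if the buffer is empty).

After op 1 (type): buf='cat' undo_depth=1 redo_depth=0
After op 2 (type): buf='catfoo' undo_depth=2 redo_depth=0
After op 3 (delete): buf='ca' undo_depth=3 redo_depth=0
After op 4 (type): buf='caone' undo_depth=4 redo_depth=0
After op 5 (undo): buf='ca' undo_depth=3 redo_depth=1
After op 6 (type): buf='cago' undo_depth=4 redo_depth=0
After op 7 (type): buf='cagook' undo_depth=5 redo_depth=0

Answer: cagook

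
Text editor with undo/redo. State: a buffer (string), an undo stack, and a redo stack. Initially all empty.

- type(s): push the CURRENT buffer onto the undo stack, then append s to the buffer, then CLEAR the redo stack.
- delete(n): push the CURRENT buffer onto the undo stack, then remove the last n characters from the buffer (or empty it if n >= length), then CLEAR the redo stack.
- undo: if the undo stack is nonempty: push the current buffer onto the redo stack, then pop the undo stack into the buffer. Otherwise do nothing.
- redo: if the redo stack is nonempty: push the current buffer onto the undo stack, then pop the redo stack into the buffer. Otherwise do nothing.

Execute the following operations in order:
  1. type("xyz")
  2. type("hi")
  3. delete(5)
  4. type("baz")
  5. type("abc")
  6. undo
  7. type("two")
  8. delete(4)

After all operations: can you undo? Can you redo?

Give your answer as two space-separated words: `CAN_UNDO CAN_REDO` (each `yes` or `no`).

Answer: yes no

Derivation:
After op 1 (type): buf='xyz' undo_depth=1 redo_depth=0
After op 2 (type): buf='xyzhi' undo_depth=2 redo_depth=0
After op 3 (delete): buf='(empty)' undo_depth=3 redo_depth=0
After op 4 (type): buf='baz' undo_depth=4 redo_depth=0
After op 5 (type): buf='bazabc' undo_depth=5 redo_depth=0
After op 6 (undo): buf='baz' undo_depth=4 redo_depth=1
After op 7 (type): buf='baztwo' undo_depth=5 redo_depth=0
After op 8 (delete): buf='ba' undo_depth=6 redo_depth=0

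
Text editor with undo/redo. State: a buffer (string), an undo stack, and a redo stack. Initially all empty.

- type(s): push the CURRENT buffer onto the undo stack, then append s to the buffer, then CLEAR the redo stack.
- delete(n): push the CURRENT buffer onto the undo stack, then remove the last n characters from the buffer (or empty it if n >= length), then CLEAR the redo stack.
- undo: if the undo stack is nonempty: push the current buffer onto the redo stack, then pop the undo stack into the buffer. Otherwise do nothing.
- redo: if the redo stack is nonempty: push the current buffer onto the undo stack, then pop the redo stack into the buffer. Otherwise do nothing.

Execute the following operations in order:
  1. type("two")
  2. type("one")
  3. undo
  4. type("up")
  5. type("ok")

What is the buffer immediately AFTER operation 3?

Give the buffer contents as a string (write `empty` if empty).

Answer: two

Derivation:
After op 1 (type): buf='two' undo_depth=1 redo_depth=0
After op 2 (type): buf='twoone' undo_depth=2 redo_depth=0
After op 3 (undo): buf='two' undo_depth=1 redo_depth=1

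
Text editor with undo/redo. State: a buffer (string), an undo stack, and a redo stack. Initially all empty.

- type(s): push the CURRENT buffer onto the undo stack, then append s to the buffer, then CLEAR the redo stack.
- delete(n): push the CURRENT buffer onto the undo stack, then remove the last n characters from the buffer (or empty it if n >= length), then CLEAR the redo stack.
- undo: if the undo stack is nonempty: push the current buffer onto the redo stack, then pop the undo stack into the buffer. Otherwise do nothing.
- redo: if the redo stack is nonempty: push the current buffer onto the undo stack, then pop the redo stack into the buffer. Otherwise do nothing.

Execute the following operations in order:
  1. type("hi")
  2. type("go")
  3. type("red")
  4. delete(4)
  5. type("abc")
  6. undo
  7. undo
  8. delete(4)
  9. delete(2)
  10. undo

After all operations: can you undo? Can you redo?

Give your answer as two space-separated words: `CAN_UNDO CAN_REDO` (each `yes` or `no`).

After op 1 (type): buf='hi' undo_depth=1 redo_depth=0
After op 2 (type): buf='higo' undo_depth=2 redo_depth=0
After op 3 (type): buf='higored' undo_depth=3 redo_depth=0
After op 4 (delete): buf='hig' undo_depth=4 redo_depth=0
After op 5 (type): buf='higabc' undo_depth=5 redo_depth=0
After op 6 (undo): buf='hig' undo_depth=4 redo_depth=1
After op 7 (undo): buf='higored' undo_depth=3 redo_depth=2
After op 8 (delete): buf='hig' undo_depth=4 redo_depth=0
After op 9 (delete): buf='h' undo_depth=5 redo_depth=0
After op 10 (undo): buf='hig' undo_depth=4 redo_depth=1

Answer: yes yes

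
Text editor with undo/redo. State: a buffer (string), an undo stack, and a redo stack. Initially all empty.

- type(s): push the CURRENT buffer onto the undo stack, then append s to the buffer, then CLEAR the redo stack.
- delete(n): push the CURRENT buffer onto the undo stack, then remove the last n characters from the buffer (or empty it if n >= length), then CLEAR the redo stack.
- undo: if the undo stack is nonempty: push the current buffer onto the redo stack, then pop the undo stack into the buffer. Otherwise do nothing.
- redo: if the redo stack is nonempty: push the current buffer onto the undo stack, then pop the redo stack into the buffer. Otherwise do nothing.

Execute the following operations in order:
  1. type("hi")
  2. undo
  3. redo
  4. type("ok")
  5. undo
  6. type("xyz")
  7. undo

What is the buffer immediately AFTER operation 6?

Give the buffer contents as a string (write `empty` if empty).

Answer: hixyz

Derivation:
After op 1 (type): buf='hi' undo_depth=1 redo_depth=0
After op 2 (undo): buf='(empty)' undo_depth=0 redo_depth=1
After op 3 (redo): buf='hi' undo_depth=1 redo_depth=0
After op 4 (type): buf='hiok' undo_depth=2 redo_depth=0
After op 5 (undo): buf='hi' undo_depth=1 redo_depth=1
After op 6 (type): buf='hixyz' undo_depth=2 redo_depth=0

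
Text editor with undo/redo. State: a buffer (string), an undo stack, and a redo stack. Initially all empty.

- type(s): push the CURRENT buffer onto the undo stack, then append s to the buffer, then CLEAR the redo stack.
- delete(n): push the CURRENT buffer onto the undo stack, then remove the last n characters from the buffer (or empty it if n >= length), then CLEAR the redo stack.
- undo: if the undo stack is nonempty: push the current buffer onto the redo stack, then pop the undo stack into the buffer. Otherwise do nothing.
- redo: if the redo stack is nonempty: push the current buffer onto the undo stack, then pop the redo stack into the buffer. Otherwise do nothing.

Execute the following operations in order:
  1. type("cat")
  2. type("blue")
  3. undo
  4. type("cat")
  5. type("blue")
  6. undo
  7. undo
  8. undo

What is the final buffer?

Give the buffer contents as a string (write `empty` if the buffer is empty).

Answer: empty

Derivation:
After op 1 (type): buf='cat' undo_depth=1 redo_depth=0
After op 2 (type): buf='catblue' undo_depth=2 redo_depth=0
After op 3 (undo): buf='cat' undo_depth=1 redo_depth=1
After op 4 (type): buf='catcat' undo_depth=2 redo_depth=0
After op 5 (type): buf='catcatblue' undo_depth=3 redo_depth=0
After op 6 (undo): buf='catcat' undo_depth=2 redo_depth=1
After op 7 (undo): buf='cat' undo_depth=1 redo_depth=2
After op 8 (undo): buf='(empty)' undo_depth=0 redo_depth=3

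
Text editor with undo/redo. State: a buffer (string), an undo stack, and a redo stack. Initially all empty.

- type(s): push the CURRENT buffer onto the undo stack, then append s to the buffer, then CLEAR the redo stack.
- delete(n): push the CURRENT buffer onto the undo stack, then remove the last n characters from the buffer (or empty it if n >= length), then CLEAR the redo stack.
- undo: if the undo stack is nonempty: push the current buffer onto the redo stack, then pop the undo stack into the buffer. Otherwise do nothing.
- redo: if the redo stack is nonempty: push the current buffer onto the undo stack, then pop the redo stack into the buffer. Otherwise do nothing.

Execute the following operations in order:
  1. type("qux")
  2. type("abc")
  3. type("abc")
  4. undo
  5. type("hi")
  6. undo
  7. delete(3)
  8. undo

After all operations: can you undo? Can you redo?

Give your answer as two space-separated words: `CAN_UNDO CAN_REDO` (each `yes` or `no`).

After op 1 (type): buf='qux' undo_depth=1 redo_depth=0
After op 2 (type): buf='quxabc' undo_depth=2 redo_depth=0
After op 3 (type): buf='quxabcabc' undo_depth=3 redo_depth=0
After op 4 (undo): buf='quxabc' undo_depth=2 redo_depth=1
After op 5 (type): buf='quxabchi' undo_depth=3 redo_depth=0
After op 6 (undo): buf='quxabc' undo_depth=2 redo_depth=1
After op 7 (delete): buf='qux' undo_depth=3 redo_depth=0
After op 8 (undo): buf='quxabc' undo_depth=2 redo_depth=1

Answer: yes yes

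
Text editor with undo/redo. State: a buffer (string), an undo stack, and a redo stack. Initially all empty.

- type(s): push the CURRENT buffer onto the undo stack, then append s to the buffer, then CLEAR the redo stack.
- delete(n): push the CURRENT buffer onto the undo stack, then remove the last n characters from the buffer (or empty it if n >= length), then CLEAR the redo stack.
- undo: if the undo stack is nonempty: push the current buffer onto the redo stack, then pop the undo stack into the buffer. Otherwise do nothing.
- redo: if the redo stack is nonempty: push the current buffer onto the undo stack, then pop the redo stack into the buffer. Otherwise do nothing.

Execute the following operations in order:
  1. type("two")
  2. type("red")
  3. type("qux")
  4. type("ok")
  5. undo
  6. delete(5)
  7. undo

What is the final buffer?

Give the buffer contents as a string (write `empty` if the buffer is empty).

Answer: tworedqux

Derivation:
After op 1 (type): buf='two' undo_depth=1 redo_depth=0
After op 2 (type): buf='twored' undo_depth=2 redo_depth=0
After op 3 (type): buf='tworedqux' undo_depth=3 redo_depth=0
After op 4 (type): buf='tworedquxok' undo_depth=4 redo_depth=0
After op 5 (undo): buf='tworedqux' undo_depth=3 redo_depth=1
After op 6 (delete): buf='twor' undo_depth=4 redo_depth=0
After op 7 (undo): buf='tworedqux' undo_depth=3 redo_depth=1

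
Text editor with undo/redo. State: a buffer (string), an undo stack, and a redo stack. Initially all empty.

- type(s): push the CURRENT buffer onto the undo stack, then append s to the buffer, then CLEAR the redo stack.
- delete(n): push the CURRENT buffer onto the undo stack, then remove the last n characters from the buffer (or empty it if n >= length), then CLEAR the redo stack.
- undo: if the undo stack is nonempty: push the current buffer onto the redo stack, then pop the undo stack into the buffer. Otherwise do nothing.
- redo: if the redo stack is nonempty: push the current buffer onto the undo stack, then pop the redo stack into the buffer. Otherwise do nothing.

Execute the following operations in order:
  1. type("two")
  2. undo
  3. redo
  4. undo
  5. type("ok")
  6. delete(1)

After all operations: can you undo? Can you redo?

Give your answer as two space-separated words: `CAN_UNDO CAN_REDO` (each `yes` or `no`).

After op 1 (type): buf='two' undo_depth=1 redo_depth=0
After op 2 (undo): buf='(empty)' undo_depth=0 redo_depth=1
After op 3 (redo): buf='two' undo_depth=1 redo_depth=0
After op 4 (undo): buf='(empty)' undo_depth=0 redo_depth=1
After op 5 (type): buf='ok' undo_depth=1 redo_depth=0
After op 6 (delete): buf='o' undo_depth=2 redo_depth=0

Answer: yes no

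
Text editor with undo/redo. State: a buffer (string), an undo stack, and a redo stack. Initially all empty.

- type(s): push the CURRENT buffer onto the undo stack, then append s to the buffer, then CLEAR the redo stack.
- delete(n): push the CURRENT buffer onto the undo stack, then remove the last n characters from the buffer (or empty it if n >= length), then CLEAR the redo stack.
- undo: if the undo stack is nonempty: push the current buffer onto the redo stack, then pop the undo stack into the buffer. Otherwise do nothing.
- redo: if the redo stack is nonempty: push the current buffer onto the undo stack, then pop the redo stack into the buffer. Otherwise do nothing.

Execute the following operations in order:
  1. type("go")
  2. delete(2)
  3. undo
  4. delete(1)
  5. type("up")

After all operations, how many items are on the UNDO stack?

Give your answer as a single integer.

Answer: 3

Derivation:
After op 1 (type): buf='go' undo_depth=1 redo_depth=0
After op 2 (delete): buf='(empty)' undo_depth=2 redo_depth=0
After op 3 (undo): buf='go' undo_depth=1 redo_depth=1
After op 4 (delete): buf='g' undo_depth=2 redo_depth=0
After op 5 (type): buf='gup' undo_depth=3 redo_depth=0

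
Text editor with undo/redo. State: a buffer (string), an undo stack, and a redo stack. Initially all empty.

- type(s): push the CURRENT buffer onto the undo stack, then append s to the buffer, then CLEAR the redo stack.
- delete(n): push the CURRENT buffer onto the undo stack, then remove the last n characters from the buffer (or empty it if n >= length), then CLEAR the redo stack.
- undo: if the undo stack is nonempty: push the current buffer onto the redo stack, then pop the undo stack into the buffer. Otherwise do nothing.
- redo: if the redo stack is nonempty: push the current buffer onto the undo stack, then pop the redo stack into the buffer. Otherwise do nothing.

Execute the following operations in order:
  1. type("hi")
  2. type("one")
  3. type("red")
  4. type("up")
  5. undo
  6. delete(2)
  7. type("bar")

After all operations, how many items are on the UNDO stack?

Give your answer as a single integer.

After op 1 (type): buf='hi' undo_depth=1 redo_depth=0
After op 2 (type): buf='hione' undo_depth=2 redo_depth=0
After op 3 (type): buf='hionered' undo_depth=3 redo_depth=0
After op 4 (type): buf='hioneredup' undo_depth=4 redo_depth=0
After op 5 (undo): buf='hionered' undo_depth=3 redo_depth=1
After op 6 (delete): buf='hioner' undo_depth=4 redo_depth=0
After op 7 (type): buf='hionerbar' undo_depth=5 redo_depth=0

Answer: 5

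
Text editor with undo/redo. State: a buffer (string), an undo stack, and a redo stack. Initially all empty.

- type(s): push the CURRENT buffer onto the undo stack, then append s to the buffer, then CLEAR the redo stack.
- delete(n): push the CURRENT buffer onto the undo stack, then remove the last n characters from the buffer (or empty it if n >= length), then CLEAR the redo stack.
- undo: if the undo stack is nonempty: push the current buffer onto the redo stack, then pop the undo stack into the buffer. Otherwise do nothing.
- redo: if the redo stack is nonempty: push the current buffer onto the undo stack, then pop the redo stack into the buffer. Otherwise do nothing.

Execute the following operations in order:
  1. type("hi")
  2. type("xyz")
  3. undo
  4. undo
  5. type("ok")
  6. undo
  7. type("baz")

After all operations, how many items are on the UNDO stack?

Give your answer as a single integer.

After op 1 (type): buf='hi' undo_depth=1 redo_depth=0
After op 2 (type): buf='hixyz' undo_depth=2 redo_depth=0
After op 3 (undo): buf='hi' undo_depth=1 redo_depth=1
After op 4 (undo): buf='(empty)' undo_depth=0 redo_depth=2
After op 5 (type): buf='ok' undo_depth=1 redo_depth=0
After op 6 (undo): buf='(empty)' undo_depth=0 redo_depth=1
After op 7 (type): buf='baz' undo_depth=1 redo_depth=0

Answer: 1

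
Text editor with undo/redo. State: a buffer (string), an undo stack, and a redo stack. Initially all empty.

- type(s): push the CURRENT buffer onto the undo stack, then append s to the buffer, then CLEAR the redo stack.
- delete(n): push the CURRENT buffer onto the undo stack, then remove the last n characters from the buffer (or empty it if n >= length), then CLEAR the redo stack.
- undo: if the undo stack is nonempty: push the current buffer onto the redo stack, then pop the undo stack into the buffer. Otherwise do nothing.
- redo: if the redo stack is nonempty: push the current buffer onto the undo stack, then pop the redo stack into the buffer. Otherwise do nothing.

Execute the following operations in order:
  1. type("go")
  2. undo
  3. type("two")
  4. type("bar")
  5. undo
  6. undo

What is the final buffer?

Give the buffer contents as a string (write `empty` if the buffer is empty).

After op 1 (type): buf='go' undo_depth=1 redo_depth=0
After op 2 (undo): buf='(empty)' undo_depth=0 redo_depth=1
After op 3 (type): buf='two' undo_depth=1 redo_depth=0
After op 4 (type): buf='twobar' undo_depth=2 redo_depth=0
After op 5 (undo): buf='two' undo_depth=1 redo_depth=1
After op 6 (undo): buf='(empty)' undo_depth=0 redo_depth=2

Answer: empty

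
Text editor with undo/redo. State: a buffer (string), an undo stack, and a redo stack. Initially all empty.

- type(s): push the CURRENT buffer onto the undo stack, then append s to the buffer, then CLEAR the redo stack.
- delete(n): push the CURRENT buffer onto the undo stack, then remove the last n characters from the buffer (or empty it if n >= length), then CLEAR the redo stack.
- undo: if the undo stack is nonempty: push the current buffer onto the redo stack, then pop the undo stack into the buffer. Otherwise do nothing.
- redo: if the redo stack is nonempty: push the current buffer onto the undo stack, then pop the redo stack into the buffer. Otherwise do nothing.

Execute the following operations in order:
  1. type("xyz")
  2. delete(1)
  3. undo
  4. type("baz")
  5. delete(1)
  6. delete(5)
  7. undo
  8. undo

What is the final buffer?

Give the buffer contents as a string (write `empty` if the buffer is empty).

After op 1 (type): buf='xyz' undo_depth=1 redo_depth=0
After op 2 (delete): buf='xy' undo_depth=2 redo_depth=0
After op 3 (undo): buf='xyz' undo_depth=1 redo_depth=1
After op 4 (type): buf='xyzbaz' undo_depth=2 redo_depth=0
After op 5 (delete): buf='xyzba' undo_depth=3 redo_depth=0
After op 6 (delete): buf='(empty)' undo_depth=4 redo_depth=0
After op 7 (undo): buf='xyzba' undo_depth=3 redo_depth=1
After op 8 (undo): buf='xyzbaz' undo_depth=2 redo_depth=2

Answer: xyzbaz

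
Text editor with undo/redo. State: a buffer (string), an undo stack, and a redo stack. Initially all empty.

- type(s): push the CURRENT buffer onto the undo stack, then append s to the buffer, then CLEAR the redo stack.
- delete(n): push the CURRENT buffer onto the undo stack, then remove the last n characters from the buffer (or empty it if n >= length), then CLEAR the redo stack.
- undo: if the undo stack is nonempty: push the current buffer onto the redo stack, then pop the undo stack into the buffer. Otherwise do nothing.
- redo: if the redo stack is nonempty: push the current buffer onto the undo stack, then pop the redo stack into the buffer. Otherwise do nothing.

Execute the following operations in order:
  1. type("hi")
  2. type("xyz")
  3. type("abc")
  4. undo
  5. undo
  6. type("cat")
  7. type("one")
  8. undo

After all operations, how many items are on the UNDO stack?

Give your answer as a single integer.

Answer: 2

Derivation:
After op 1 (type): buf='hi' undo_depth=1 redo_depth=0
After op 2 (type): buf='hixyz' undo_depth=2 redo_depth=0
After op 3 (type): buf='hixyzabc' undo_depth=3 redo_depth=0
After op 4 (undo): buf='hixyz' undo_depth=2 redo_depth=1
After op 5 (undo): buf='hi' undo_depth=1 redo_depth=2
After op 6 (type): buf='hicat' undo_depth=2 redo_depth=0
After op 7 (type): buf='hicatone' undo_depth=3 redo_depth=0
After op 8 (undo): buf='hicat' undo_depth=2 redo_depth=1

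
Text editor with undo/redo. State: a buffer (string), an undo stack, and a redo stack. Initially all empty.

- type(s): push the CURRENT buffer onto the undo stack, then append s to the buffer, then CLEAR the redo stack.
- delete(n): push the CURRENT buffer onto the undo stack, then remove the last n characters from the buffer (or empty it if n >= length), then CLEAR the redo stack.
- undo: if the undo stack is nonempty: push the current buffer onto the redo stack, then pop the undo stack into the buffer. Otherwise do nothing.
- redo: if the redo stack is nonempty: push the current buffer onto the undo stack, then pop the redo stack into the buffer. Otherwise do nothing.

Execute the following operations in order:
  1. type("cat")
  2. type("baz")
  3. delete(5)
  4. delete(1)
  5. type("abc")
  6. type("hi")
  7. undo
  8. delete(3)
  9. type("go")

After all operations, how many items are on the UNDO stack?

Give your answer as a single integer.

Answer: 7

Derivation:
After op 1 (type): buf='cat' undo_depth=1 redo_depth=0
After op 2 (type): buf='catbaz' undo_depth=2 redo_depth=0
After op 3 (delete): buf='c' undo_depth=3 redo_depth=0
After op 4 (delete): buf='(empty)' undo_depth=4 redo_depth=0
After op 5 (type): buf='abc' undo_depth=5 redo_depth=0
After op 6 (type): buf='abchi' undo_depth=6 redo_depth=0
After op 7 (undo): buf='abc' undo_depth=5 redo_depth=1
After op 8 (delete): buf='(empty)' undo_depth=6 redo_depth=0
After op 9 (type): buf='go' undo_depth=7 redo_depth=0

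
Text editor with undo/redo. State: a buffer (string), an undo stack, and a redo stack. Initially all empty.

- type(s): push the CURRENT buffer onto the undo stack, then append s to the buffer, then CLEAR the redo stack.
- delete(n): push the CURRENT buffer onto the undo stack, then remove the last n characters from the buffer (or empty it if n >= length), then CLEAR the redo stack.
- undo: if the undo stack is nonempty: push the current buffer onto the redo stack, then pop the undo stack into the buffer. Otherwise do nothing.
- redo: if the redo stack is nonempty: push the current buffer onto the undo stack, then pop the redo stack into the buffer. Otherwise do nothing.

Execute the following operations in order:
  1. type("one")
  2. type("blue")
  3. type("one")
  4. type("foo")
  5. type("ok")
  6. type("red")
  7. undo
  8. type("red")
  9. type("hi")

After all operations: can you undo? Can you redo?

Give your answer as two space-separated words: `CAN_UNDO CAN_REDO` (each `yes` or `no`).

After op 1 (type): buf='one' undo_depth=1 redo_depth=0
After op 2 (type): buf='oneblue' undo_depth=2 redo_depth=0
After op 3 (type): buf='oneblueone' undo_depth=3 redo_depth=0
After op 4 (type): buf='oneblueonefoo' undo_depth=4 redo_depth=0
After op 5 (type): buf='oneblueonefoook' undo_depth=5 redo_depth=0
After op 6 (type): buf='oneblueonefoookred' undo_depth=6 redo_depth=0
After op 7 (undo): buf='oneblueonefoook' undo_depth=5 redo_depth=1
After op 8 (type): buf='oneblueonefoookred' undo_depth=6 redo_depth=0
After op 9 (type): buf='oneblueonefoookredhi' undo_depth=7 redo_depth=0

Answer: yes no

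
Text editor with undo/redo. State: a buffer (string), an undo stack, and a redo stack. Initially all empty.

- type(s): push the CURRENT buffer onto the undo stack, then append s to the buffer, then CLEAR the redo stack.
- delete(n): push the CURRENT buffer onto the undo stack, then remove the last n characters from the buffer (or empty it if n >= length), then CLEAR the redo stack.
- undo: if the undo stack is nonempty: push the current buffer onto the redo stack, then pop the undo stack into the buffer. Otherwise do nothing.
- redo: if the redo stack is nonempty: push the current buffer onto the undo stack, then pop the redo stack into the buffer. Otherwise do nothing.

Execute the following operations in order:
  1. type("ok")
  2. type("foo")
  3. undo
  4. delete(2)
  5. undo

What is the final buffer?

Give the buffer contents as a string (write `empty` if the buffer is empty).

Answer: ok

Derivation:
After op 1 (type): buf='ok' undo_depth=1 redo_depth=0
After op 2 (type): buf='okfoo' undo_depth=2 redo_depth=0
After op 3 (undo): buf='ok' undo_depth=1 redo_depth=1
After op 4 (delete): buf='(empty)' undo_depth=2 redo_depth=0
After op 5 (undo): buf='ok' undo_depth=1 redo_depth=1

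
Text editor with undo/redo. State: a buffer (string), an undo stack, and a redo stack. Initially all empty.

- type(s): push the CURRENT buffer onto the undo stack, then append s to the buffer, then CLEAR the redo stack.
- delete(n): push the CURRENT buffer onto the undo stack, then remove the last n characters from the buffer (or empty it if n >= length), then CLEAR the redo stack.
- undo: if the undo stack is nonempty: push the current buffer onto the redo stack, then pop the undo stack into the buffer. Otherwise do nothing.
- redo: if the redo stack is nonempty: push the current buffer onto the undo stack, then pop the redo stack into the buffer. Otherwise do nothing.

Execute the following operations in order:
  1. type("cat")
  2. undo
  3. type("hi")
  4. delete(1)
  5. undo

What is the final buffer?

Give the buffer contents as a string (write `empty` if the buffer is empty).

After op 1 (type): buf='cat' undo_depth=1 redo_depth=0
After op 2 (undo): buf='(empty)' undo_depth=0 redo_depth=1
After op 3 (type): buf='hi' undo_depth=1 redo_depth=0
After op 4 (delete): buf='h' undo_depth=2 redo_depth=0
After op 5 (undo): buf='hi' undo_depth=1 redo_depth=1

Answer: hi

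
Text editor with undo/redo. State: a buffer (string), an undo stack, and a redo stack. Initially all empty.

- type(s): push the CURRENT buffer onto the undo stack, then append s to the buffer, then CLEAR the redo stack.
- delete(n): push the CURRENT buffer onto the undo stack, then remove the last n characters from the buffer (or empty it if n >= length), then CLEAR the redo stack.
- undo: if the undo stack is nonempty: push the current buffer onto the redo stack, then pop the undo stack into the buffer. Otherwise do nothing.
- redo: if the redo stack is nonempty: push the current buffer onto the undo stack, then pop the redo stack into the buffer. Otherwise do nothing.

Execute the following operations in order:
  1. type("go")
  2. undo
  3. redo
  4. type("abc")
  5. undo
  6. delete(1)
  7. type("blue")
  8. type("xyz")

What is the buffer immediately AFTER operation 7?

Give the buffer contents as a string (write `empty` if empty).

After op 1 (type): buf='go' undo_depth=1 redo_depth=0
After op 2 (undo): buf='(empty)' undo_depth=0 redo_depth=1
After op 3 (redo): buf='go' undo_depth=1 redo_depth=0
After op 4 (type): buf='goabc' undo_depth=2 redo_depth=0
After op 5 (undo): buf='go' undo_depth=1 redo_depth=1
After op 6 (delete): buf='g' undo_depth=2 redo_depth=0
After op 7 (type): buf='gblue' undo_depth=3 redo_depth=0

Answer: gblue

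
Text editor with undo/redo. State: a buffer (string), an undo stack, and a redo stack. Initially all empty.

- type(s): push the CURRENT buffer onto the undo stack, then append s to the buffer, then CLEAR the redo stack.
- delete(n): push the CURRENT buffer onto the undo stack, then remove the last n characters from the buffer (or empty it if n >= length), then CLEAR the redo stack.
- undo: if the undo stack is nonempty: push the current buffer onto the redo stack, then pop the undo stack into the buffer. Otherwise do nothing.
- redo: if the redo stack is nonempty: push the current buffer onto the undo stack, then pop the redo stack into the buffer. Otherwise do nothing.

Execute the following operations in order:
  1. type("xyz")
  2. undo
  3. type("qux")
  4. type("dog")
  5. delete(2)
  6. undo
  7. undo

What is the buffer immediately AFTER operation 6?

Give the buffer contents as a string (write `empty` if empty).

Answer: quxdog

Derivation:
After op 1 (type): buf='xyz' undo_depth=1 redo_depth=0
After op 2 (undo): buf='(empty)' undo_depth=0 redo_depth=1
After op 3 (type): buf='qux' undo_depth=1 redo_depth=0
After op 4 (type): buf='quxdog' undo_depth=2 redo_depth=0
After op 5 (delete): buf='quxd' undo_depth=3 redo_depth=0
After op 6 (undo): buf='quxdog' undo_depth=2 redo_depth=1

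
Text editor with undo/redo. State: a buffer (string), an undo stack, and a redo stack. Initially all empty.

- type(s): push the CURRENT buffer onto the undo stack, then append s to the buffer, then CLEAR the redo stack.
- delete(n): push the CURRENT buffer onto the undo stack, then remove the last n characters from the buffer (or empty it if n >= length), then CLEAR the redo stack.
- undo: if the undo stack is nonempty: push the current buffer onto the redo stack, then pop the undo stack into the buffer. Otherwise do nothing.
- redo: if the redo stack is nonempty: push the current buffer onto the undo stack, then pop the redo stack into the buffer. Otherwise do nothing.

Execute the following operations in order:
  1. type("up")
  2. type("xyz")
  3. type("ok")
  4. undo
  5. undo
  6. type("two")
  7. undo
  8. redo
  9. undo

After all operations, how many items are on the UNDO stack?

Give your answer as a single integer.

Answer: 1

Derivation:
After op 1 (type): buf='up' undo_depth=1 redo_depth=0
After op 2 (type): buf='upxyz' undo_depth=2 redo_depth=0
After op 3 (type): buf='upxyzok' undo_depth=3 redo_depth=0
After op 4 (undo): buf='upxyz' undo_depth=2 redo_depth=1
After op 5 (undo): buf='up' undo_depth=1 redo_depth=2
After op 6 (type): buf='uptwo' undo_depth=2 redo_depth=0
After op 7 (undo): buf='up' undo_depth=1 redo_depth=1
After op 8 (redo): buf='uptwo' undo_depth=2 redo_depth=0
After op 9 (undo): buf='up' undo_depth=1 redo_depth=1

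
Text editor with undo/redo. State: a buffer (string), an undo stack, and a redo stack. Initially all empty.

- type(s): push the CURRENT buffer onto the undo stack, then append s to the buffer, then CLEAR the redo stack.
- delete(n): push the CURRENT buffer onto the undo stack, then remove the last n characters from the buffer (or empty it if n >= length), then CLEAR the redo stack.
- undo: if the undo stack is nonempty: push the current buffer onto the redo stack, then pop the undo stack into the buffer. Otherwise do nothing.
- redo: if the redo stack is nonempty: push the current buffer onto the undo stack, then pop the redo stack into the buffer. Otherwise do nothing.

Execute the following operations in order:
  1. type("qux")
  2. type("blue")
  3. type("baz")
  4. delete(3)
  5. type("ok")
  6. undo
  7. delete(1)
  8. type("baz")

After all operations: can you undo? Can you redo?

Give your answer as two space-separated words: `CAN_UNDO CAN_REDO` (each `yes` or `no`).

After op 1 (type): buf='qux' undo_depth=1 redo_depth=0
After op 2 (type): buf='quxblue' undo_depth=2 redo_depth=0
After op 3 (type): buf='quxbluebaz' undo_depth=3 redo_depth=0
After op 4 (delete): buf='quxblue' undo_depth=4 redo_depth=0
After op 5 (type): buf='quxblueok' undo_depth=5 redo_depth=0
After op 6 (undo): buf='quxblue' undo_depth=4 redo_depth=1
After op 7 (delete): buf='quxblu' undo_depth=5 redo_depth=0
After op 8 (type): buf='quxblubaz' undo_depth=6 redo_depth=0

Answer: yes no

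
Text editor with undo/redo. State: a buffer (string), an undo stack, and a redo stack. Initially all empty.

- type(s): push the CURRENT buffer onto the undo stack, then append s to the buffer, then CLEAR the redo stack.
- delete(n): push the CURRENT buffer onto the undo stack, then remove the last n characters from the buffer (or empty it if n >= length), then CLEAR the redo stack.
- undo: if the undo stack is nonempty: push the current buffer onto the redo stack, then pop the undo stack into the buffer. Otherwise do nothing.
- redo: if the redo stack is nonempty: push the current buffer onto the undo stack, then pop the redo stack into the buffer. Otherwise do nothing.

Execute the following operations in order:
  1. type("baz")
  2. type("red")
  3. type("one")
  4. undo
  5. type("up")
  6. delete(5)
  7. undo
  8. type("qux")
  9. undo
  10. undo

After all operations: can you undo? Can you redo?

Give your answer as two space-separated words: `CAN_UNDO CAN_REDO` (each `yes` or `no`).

After op 1 (type): buf='baz' undo_depth=1 redo_depth=0
After op 2 (type): buf='bazred' undo_depth=2 redo_depth=0
After op 3 (type): buf='bazredone' undo_depth=3 redo_depth=0
After op 4 (undo): buf='bazred' undo_depth=2 redo_depth=1
After op 5 (type): buf='bazredup' undo_depth=3 redo_depth=0
After op 6 (delete): buf='baz' undo_depth=4 redo_depth=0
After op 7 (undo): buf='bazredup' undo_depth=3 redo_depth=1
After op 8 (type): buf='bazredupqux' undo_depth=4 redo_depth=0
After op 9 (undo): buf='bazredup' undo_depth=3 redo_depth=1
After op 10 (undo): buf='bazred' undo_depth=2 redo_depth=2

Answer: yes yes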